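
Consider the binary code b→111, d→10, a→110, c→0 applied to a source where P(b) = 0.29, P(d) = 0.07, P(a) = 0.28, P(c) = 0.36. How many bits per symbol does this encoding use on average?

2.21 bits/symbol

L̄ = Σ pᵢ·ℓᵢ = 0.29·3 + 0.07·2 + 0.28·3 + 0.36·1 = 2.21 bits/symbol.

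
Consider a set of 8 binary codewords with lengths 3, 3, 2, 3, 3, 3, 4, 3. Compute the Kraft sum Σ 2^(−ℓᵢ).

With common denominator 2^4 = 16: Σ 2^(−ℓᵢ) = 2/16 + 2/16 + 4/16 + 2/16 + 2/16 + 2/16 + 1/16 + 2/16 = 17/16 = 1.0625.

1.0625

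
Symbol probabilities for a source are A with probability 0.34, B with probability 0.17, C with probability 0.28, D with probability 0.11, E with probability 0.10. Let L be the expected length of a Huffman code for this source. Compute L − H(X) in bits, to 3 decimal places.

0.050 bits

Entropy H = −Σ p log₂ p ≈ 2.1605 bits.
Huffman merges: 1/10+11/100→21/100; 17/100+21/100→19/50; 7/25+17/50→31/50; 19/50+31/50→1. L = 221/100 ≈ 2.2100.
L − H = 2.2100 − 2.1605 = 0.050 bits.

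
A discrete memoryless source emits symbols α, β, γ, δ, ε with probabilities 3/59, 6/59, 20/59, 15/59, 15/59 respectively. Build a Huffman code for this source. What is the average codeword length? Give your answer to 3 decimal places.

2.153 bits/symbol

Repeatedly combine the two least-probable nodes; the expected code length is the sum of the merged weights.
merge 3/59 + 6/59 → 9/59
merge 9/59 + 15/59 → 24/59
merge 15/59 + 20/59 → 35/59
merge 24/59 + 35/59 → 1
L = 9/59 + 24/59 + 35/59 + 1 = 127/59 ≈ 2.153 bits/symbol.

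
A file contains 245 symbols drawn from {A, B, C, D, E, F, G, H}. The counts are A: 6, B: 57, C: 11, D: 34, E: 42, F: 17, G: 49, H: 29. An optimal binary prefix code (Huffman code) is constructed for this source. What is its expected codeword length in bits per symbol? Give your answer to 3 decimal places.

Probabilities are the counts divided by 245.
Repeatedly combine the two least-probable nodes; the expected code length is the sum of the merged weights.
merge 6/245 + 11/245 → 17/245
merge 17/245 + 17/245 → 34/245
merge 29/245 + 34/245 → 9/35
merge 34/245 + 6/35 → 76/245
merge 1/5 + 57/245 → 106/245
merge 9/35 + 76/245 → 139/245
merge 106/245 + 139/245 → 1
L = 17/245 + 34/245 + 9/35 + 76/245 + 106/245 + 139/245 + 1 = 136/49 ≈ 2.776 bits/symbol.

2.776 bits/symbol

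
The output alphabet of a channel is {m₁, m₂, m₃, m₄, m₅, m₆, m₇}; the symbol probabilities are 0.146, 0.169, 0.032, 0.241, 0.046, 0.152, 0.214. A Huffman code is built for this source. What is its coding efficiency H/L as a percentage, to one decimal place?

98.6%

Entropy H = −Σ p log₂ p ≈ 2.5859 bits.
Huffman merges: 4/125+23/500→39/500; 39/500+73/500→28/125; 19/125+169/1000→321/1000; 107/500+28/125→219/500; 241/1000+321/1000→281/500; 219/500+281/500→1. L = 2623/1000 ≈ 2.6230.
Efficiency = H/L = 2.5859/2.6230 = 98.6%.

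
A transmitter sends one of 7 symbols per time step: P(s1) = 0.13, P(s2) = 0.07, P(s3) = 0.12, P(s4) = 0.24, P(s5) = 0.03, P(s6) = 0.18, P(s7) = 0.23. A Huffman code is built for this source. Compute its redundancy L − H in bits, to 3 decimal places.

Entropy H = −Σ p log₂ p ≈ 2.5971 bits.
Huffman merges: 3/100+7/100→1/10; 1/10+3/25→11/50; 13/100+9/50→31/100; 11/50+23/100→9/20; 6/25+31/100→11/20; 9/20+11/20→1. L = 263/100 ≈ 2.6300.
L − H = 2.6300 − 2.5971 = 0.033 bits.

0.033 bits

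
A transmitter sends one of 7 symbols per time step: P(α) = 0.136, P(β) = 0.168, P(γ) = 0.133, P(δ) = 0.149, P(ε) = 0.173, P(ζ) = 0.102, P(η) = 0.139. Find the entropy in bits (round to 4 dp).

H = −Σ pᵢ log₂ pᵢ.
−0.136·log₂(0.136) = 0.3915
−0.168·log₂(0.168) = 0.4323
−0.133·log₂(0.133) = 0.3871
−0.149·log₂(0.149) = 0.4092
−0.173·log₂(0.173) = 0.4379
−0.102·log₂(0.102) = 0.3359
−0.139·log₂(0.139) = 0.3957
Sum ≈ 2.7897 → 2.7897 bits.

2.7897 bits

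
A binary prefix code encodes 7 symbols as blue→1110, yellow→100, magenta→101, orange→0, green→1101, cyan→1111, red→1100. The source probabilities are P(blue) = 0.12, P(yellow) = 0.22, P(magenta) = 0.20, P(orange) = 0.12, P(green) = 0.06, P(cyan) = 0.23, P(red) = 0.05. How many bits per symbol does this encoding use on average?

L̄ = Σ pᵢ·ℓᵢ = 0.12·4 + 0.22·3 + 0.20·3 + 0.12·1 + 0.06·4 + 0.23·4 + 0.05·4 = 3.22 bits/symbol.

3.22 bits/symbol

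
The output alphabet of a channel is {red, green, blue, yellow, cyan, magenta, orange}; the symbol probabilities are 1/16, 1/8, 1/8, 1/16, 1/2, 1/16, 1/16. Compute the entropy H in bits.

2.25 bits

Each probability is a power of 1/2, so log₂(1/p) is an integer.
H = Σ p·log₂(1/p) = 1/16·4 + 1/8·3 + 1/8·3 + 1/16·4 + 1/2·1 + 1/16·4 + 1/16·4 = 2.25 bits.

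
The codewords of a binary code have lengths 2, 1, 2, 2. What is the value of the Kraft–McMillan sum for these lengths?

1.25

With common denominator 2^2 = 4: Σ 2^(−ℓᵢ) = 1/4 + 2/4 + 1/4 + 1/4 = 5/4 = 1.25.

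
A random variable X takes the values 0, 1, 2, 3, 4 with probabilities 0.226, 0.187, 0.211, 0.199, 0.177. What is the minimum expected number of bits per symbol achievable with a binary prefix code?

2.364 bits/symbol

Repeatedly combine the two least-probable nodes; the expected code length is the sum of the merged weights.
merge 177/1000 + 187/1000 → 91/250
merge 199/1000 + 211/1000 → 41/100
merge 113/500 + 91/250 → 59/100
merge 41/100 + 59/100 → 1
L = 91/250 + 41/100 + 59/100 + 1 = 591/250 = 2.364 bits/symbol.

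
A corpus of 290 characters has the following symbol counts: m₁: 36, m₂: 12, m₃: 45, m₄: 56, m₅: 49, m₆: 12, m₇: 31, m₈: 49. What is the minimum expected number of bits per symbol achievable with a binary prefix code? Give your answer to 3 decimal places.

2.890 bits/symbol

Probabilities are the counts divided by 290.
Repeatedly combine the two least-probable nodes; the expected code length is the sum of the merged weights.
merge 6/145 + 6/145 → 12/145
merge 12/145 + 31/290 → 11/58
merge 18/145 + 9/58 → 81/290
merge 49/290 + 49/290 → 49/145
merge 11/58 + 28/145 → 111/290
merge 81/290 + 49/145 → 179/290
merge 111/290 + 179/290 → 1
L = 12/145 + 11/58 + 81/290 + 49/145 + 111/290 + 179/290 + 1 = 419/145 ≈ 2.890 bits/symbol.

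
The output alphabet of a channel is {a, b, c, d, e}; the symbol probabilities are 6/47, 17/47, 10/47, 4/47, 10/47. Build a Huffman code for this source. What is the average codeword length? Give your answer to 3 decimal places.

2.213 bits/symbol

Repeatedly combine the two least-probable nodes; the expected code length is the sum of the merged weights.
merge 4/47 + 6/47 → 10/47
merge 10/47 + 10/47 → 20/47
merge 10/47 + 17/47 → 27/47
merge 20/47 + 27/47 → 1
L = 10/47 + 20/47 + 27/47 + 1 = 104/47 ≈ 2.213 bits/symbol.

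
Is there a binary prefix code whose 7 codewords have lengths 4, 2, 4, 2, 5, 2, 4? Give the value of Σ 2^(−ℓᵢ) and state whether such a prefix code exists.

With common denominator 2^5 = 32: Σ 2^(−ℓᵢ) = 2/32 + 8/32 + 2/32 + 8/32 + 1/32 + 8/32 + 2/32 = 31/32 = 0.96875.
Kraft's inequality requires Σ ≤ 1; here Σ = 0.96875 ≤ 1, so such a prefix code exists.

0.96875; yes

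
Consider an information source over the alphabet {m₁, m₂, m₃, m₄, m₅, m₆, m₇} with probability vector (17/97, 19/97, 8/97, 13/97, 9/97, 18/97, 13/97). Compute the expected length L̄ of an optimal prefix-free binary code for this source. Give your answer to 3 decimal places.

2.794 bits/symbol

Repeatedly combine the two least-probable nodes; the expected code length is the sum of the merged weights.
merge 8/97 + 9/97 → 17/97
merge 13/97 + 13/97 → 26/97
merge 17/97 + 17/97 → 34/97
merge 18/97 + 19/97 → 37/97
merge 26/97 + 34/97 → 60/97
merge 37/97 + 60/97 → 1
L = 17/97 + 26/97 + 34/97 + 37/97 + 60/97 + 1 = 271/97 ≈ 2.794 bits/symbol.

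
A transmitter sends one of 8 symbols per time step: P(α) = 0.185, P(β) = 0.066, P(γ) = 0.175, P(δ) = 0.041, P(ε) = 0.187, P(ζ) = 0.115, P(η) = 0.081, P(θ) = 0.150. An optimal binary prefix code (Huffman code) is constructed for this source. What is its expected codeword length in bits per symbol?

Repeatedly combine the two least-probable nodes; the expected code length is the sum of the merged weights.
merge 41/1000 + 33/500 → 107/1000
merge 81/1000 + 107/1000 → 47/250
merge 23/200 + 3/20 → 53/200
merge 7/40 + 37/200 → 9/25
merge 187/1000 + 47/250 → 3/8
merge 53/200 + 9/25 → 5/8
merge 3/8 + 5/8 → 1
L = 107/1000 + 47/250 + 53/200 + 9/25 + 3/8 + 5/8 + 1 = 73/25 = 2.92 bits/symbol.

2.92 bits/symbol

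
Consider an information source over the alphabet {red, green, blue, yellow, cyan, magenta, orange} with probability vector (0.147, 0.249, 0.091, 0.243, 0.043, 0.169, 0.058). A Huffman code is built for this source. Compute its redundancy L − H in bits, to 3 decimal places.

Entropy H = −Σ p log₂ p ≈ 2.5836 bits.
Huffman merges: 43/1000+29/500→101/1000; 91/1000+101/1000→24/125; 147/1000+169/1000→79/250; 24/125+243/1000→87/200; 249/1000+79/250→113/200; 87/200+113/200→1. L = 2609/1000 ≈ 2.6090.
L − H = 2.6090 − 2.5836 = 0.025 bits.

0.025 bits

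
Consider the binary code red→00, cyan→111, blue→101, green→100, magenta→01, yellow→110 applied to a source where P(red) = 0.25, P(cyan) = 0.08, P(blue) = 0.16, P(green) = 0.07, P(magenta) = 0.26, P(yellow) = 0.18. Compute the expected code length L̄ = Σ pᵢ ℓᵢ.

L̄ = Σ pᵢ·ℓᵢ = 0.25·2 + 0.08·3 + 0.16·3 + 0.07·3 + 0.26·2 + 0.18·3 = 2.49 bits/symbol.

2.49 bits/symbol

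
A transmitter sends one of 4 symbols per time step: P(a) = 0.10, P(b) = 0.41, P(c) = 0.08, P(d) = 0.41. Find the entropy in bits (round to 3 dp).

H = −Σ pᵢ log₂ pᵢ.
−0.10·log₂(0.10) = 0.3322
−0.41·log₂(0.41) = 0.5274
−0.08·log₂(0.08) = 0.2915
−0.41·log₂(0.41) = 0.5274
Sum ≈ 1.6785 → 1.678 bits.

1.678 bits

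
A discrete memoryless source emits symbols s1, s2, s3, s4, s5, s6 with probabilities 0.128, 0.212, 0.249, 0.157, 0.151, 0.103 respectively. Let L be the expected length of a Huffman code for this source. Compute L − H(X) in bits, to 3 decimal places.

0.017 bits

Entropy H = −Σ p log₂ p ≈ 2.5225 bits.
Huffman merges: 103/1000+16/125→231/1000; 151/1000+157/1000→77/250; 53/250+231/1000→443/1000; 249/1000+77/250→557/1000; 443/1000+557/1000→1. L = 2539/1000 ≈ 2.5390.
L − H = 2.5390 − 2.5225 = 0.017 bits.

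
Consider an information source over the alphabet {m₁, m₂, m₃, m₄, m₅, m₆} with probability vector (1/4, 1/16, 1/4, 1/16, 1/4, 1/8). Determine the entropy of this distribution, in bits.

Each probability is a power of 1/2, so log₂(1/p) is an integer.
H = Σ p·log₂(1/p) = 1/4·2 + 1/16·4 + 1/4·2 + 1/16·4 + 1/4·2 + 1/8·3 = 2.375 bits.

2.375 bits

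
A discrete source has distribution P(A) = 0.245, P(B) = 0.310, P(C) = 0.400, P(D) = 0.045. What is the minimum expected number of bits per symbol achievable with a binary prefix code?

1.89 bits/symbol

Repeatedly combine the two least-probable nodes; the expected code length is the sum of the merged weights.
merge 9/200 + 49/200 → 29/100
merge 29/100 + 31/100 → 3/5
merge 2/5 + 3/5 → 1
L = 29/100 + 3/5 + 1 = 189/100 = 1.89 bits/symbol.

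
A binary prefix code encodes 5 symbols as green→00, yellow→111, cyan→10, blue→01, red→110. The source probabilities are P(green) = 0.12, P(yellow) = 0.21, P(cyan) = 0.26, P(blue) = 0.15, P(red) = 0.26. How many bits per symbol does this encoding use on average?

L̄ = Σ pᵢ·ℓᵢ = 0.12·2 + 0.21·3 + 0.26·2 + 0.15·2 + 0.26·3 = 2.47 bits/symbol.

2.47 bits/symbol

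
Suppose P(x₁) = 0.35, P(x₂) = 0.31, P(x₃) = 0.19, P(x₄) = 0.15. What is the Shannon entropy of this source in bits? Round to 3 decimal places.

H = −Σ pᵢ log₂ pᵢ.
−0.35·log₂(0.35) = 0.5301
−0.31·log₂(0.31) = 0.5238
−0.19·log₂(0.19) = 0.4552
−0.15·log₂(0.15) = 0.4105
Sum ≈ 1.9197 → 1.920 bits.

1.920 bits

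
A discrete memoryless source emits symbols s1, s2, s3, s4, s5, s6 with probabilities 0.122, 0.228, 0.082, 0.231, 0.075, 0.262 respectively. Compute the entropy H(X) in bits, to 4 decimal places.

H = −Σ pᵢ log₂ pᵢ.
−0.122·log₂(0.122) = 0.3703
−0.228·log₂(0.228) = 0.4863
−0.082·log₂(0.082) = 0.2959
−0.231·log₂(0.231) = 0.4883
−0.075·log₂(0.075) = 0.2803
−0.262·log₂(0.262) = 0.5063
Sum ≈ 2.4273 → 2.4273 bits.

2.4273 bits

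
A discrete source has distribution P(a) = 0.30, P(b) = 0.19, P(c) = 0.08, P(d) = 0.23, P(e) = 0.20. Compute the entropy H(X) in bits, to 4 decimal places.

H = −Σ pᵢ log₂ pᵢ.
−0.30·log₂(0.30) = 0.5211
−0.19·log₂(0.19) = 0.4552
−0.08·log₂(0.08) = 0.2915
−0.23·log₂(0.23) = 0.4877
−0.20·log₂(0.20) = 0.4644
Sum ≈ 2.2199 → 2.2199 bits.

2.2199 bits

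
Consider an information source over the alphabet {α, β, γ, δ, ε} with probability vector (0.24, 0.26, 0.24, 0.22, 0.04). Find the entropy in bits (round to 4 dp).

H = −Σ pᵢ log₂ pᵢ.
−0.24·log₂(0.24) = 0.4941
−0.26·log₂(0.26) = 0.5053
−0.24·log₂(0.24) = 0.4941
−0.22·log₂(0.22) = 0.4806
−0.04·log₂(0.04) = 0.1858
Sum ≈ 2.1599 → 2.1599 bits.

2.1599 bits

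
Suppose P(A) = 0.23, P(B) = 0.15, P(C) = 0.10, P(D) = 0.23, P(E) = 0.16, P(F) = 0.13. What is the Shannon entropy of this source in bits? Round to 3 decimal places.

H = −Σ pᵢ log₂ pᵢ.
−0.23·log₂(0.23) = 0.4877
−0.15·log₂(0.15) = 0.4105
−0.10·log₂(0.10) = 0.3322
−0.23·log₂(0.23) = 0.4877
−0.16·log₂(0.16) = 0.4230
−0.13·log₂(0.13) = 0.3826
Sum ≈ 2.5237 → 2.524 bits.

2.524 bits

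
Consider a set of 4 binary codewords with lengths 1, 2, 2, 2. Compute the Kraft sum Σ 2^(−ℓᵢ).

1.25

With common denominator 2^2 = 4: Σ 2^(−ℓᵢ) = 2/4 + 1/4 + 1/4 + 1/4 = 5/4 = 1.25.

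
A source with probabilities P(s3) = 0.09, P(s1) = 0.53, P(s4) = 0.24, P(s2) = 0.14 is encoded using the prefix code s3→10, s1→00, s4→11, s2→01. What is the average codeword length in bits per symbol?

2 bits/symbol

L̄ = Σ pᵢ·ℓᵢ = 0.09·2 + 0.53·2 + 0.24·2 + 0.14·2 = 2 bits/symbol.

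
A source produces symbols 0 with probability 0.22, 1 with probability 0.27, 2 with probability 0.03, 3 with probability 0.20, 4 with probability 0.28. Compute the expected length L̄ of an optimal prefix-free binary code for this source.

Repeatedly combine the two least-probable nodes; the expected code length is the sum of the merged weights.
merge 3/100 + 1/5 → 23/100
merge 11/50 + 23/100 → 9/20
merge 27/100 + 7/25 → 11/20
merge 9/20 + 11/20 → 1
L = 23/100 + 9/20 + 11/20 + 1 = 223/100 = 2.23 bits/symbol.

2.23 bits/symbol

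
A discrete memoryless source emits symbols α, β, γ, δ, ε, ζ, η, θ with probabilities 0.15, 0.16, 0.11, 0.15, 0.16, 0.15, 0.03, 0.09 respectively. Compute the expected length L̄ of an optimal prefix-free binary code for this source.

2.96 bits/symbol

Repeatedly combine the two least-probable nodes; the expected code length is the sum of the merged weights.
merge 3/100 + 9/100 → 3/25
merge 11/100 + 3/25 → 23/100
merge 3/20 + 3/20 → 3/10
merge 3/20 + 4/25 → 31/100
merge 4/25 + 23/100 → 39/100
merge 3/10 + 31/100 → 61/100
merge 39/100 + 61/100 → 1
L = 3/25 + 23/100 + 3/10 + 31/100 + 39/100 + 61/100 + 1 = 74/25 = 2.96 bits/symbol.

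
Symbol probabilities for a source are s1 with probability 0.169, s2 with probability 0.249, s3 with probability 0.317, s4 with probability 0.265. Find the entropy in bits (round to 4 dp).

H = −Σ pᵢ log₂ pᵢ.
−0.169·log₂(0.169) = 0.4335
−0.249·log₂(0.249) = 0.4994
−0.317·log₂(0.317) = 0.5254
−0.265·log₂(0.265) = 0.5077
Sum ≈ 1.9660 → 1.9660 bits.

1.9660 bits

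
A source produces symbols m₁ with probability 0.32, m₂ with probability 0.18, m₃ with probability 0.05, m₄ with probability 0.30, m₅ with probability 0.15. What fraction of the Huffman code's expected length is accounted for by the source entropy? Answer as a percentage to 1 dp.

Entropy H = −Σ p log₂ p ≈ 2.1191 bits.
Huffman merges: 1/20+3/20→1/5; 9/50+1/5→19/50; 3/10+8/25→31/50; 19/50+31/50→1. L = 11/5 ≈ 2.2000.
Efficiency = H/L = 2.1191/2.2000 = 96.3%.

96.3%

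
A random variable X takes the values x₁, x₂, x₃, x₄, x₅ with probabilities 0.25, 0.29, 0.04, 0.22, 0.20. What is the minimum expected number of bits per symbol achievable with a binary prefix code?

Repeatedly combine the two least-probable nodes; the expected code length is the sum of the merged weights.
merge 1/25 + 1/5 → 6/25
merge 11/50 + 6/25 → 23/50
merge 1/4 + 29/100 → 27/50
merge 23/50 + 27/50 → 1
L = 6/25 + 23/50 + 27/50 + 1 = 56/25 = 2.24 bits/symbol.

2.24 bits/symbol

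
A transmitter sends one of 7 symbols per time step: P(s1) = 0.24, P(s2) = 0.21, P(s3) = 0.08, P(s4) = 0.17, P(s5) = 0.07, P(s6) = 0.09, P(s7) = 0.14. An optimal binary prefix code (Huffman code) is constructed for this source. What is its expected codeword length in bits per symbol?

Repeatedly combine the two least-probable nodes; the expected code length is the sum of the merged weights.
merge 7/100 + 2/25 → 3/20
merge 9/100 + 7/50 → 23/100
merge 3/20 + 17/100 → 8/25
merge 21/100 + 23/100 → 11/25
merge 6/25 + 8/25 → 14/25
merge 11/25 + 14/25 → 1
L = 3/20 + 23/100 + 8/25 + 11/25 + 14/25 + 1 = 27/10 = 2.7 bits/symbol.

2.7 bits/symbol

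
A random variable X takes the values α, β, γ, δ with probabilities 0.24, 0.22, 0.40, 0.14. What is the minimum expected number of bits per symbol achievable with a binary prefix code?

1.96 bits/symbol

Repeatedly combine the two least-probable nodes; the expected code length is the sum of the merged weights.
merge 7/50 + 11/50 → 9/25
merge 6/25 + 9/25 → 3/5
merge 2/5 + 3/5 → 1
L = 9/25 + 3/5 + 1 = 49/25 = 1.96 bits/symbol.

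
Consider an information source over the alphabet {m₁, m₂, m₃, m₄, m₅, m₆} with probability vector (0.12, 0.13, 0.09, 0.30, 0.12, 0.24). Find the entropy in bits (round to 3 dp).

H = −Σ pᵢ log₂ pᵢ.
−0.12·log₂(0.12) = 0.3671
−0.13·log₂(0.13) = 0.3826
−0.09·log₂(0.09) = 0.3127
−0.30·log₂(0.30) = 0.5211
−0.12·log₂(0.12) = 0.3671
−0.24·log₂(0.24) = 0.4941
Sum ≈ 2.4447 → 2.445 bits.

2.445 bits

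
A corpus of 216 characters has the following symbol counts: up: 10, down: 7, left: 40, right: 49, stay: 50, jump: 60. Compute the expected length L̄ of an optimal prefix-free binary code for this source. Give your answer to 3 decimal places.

2.343 bits/symbol

Probabilities are the counts divided by 216.
Repeatedly combine the two least-probable nodes; the expected code length is the sum of the merged weights.
merge 7/216 + 5/108 → 17/216
merge 17/216 + 5/27 → 19/72
merge 49/216 + 25/108 → 11/24
merge 19/72 + 5/18 → 13/24
merge 11/24 + 13/24 → 1
L = 17/216 + 19/72 + 11/24 + 13/24 + 1 = 253/108 ≈ 2.343 bits/symbol.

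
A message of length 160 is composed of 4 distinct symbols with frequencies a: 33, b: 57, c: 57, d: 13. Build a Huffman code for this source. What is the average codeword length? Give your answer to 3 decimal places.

1.931 bits/symbol

Probabilities are the counts divided by 160.
Repeatedly combine the two least-probable nodes; the expected code length is the sum of the merged weights.
merge 13/160 + 33/160 → 23/80
merge 23/80 + 57/160 → 103/160
merge 57/160 + 103/160 → 1
L = 23/80 + 103/160 + 1 = 309/160 ≈ 1.931 bits/symbol.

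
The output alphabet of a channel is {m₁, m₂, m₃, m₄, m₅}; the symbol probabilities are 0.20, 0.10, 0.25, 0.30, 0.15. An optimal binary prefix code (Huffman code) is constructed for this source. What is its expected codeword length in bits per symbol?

2.25 bits/symbol

Repeatedly combine the two least-probable nodes; the expected code length is the sum of the merged weights.
merge 1/10 + 3/20 → 1/4
merge 1/5 + 1/4 → 9/20
merge 1/4 + 3/10 → 11/20
merge 9/20 + 11/20 → 1
L = 1/4 + 9/20 + 11/20 + 1 = 9/4 = 2.25 bits/symbol.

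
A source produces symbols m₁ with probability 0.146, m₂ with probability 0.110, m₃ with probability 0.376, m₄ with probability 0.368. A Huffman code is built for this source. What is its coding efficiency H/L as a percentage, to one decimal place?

96.6%

Entropy H = −Σ p log₂ p ≈ 1.8169 bits.
Huffman merges: 11/100+73/500→32/125; 32/125+46/125→78/125; 47/125+78/125→1. L = 47/25 ≈ 1.8800.
Efficiency = H/L = 1.8169/1.8800 = 96.6%.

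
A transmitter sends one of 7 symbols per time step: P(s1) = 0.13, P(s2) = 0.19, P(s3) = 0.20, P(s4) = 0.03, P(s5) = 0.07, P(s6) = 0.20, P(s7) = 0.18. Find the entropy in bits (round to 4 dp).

H = −Σ pᵢ log₂ pᵢ.
−0.13·log₂(0.13) = 0.3826
−0.19·log₂(0.19) = 0.4552
−0.20·log₂(0.20) = 0.4644
−0.03·log₂(0.03) = 0.1518
−0.07·log₂(0.07) = 0.2686
−0.20·log₂(0.20) = 0.4644
−0.18·log₂(0.18) = 0.4453
Sum ≈ 2.6323 → 2.6323 bits.

2.6323 bits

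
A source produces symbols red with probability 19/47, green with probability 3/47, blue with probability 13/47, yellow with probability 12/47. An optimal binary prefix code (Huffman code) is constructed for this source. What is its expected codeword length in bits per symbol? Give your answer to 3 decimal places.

1.915 bits/symbol

Repeatedly combine the two least-probable nodes; the expected code length is the sum of the merged weights.
merge 3/47 + 12/47 → 15/47
merge 13/47 + 15/47 → 28/47
merge 19/47 + 28/47 → 1
L = 15/47 + 28/47 + 1 = 90/47 ≈ 1.915 bits/symbol.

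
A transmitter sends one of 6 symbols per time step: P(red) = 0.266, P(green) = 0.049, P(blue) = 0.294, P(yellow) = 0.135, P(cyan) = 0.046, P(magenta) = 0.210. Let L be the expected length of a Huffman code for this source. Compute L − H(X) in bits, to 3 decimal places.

0.017 bits

Entropy H = −Σ p log₂ p ≈ 2.3078 bits.
Huffman merges: 23/500+49/1000→19/200; 19/200+27/200→23/100; 21/100+23/100→11/25; 133/500+147/500→14/25; 11/25+14/25→1. L = 93/40 ≈ 2.3250.
L − H = 2.3250 − 2.3078 = 0.017 bits.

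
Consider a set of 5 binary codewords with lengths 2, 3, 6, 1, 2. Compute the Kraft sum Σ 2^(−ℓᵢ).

With common denominator 2^6 = 64: Σ 2^(−ℓᵢ) = 16/64 + 8/64 + 1/64 + 32/64 + 16/64 = 73/64 = 1.140625.

1.140625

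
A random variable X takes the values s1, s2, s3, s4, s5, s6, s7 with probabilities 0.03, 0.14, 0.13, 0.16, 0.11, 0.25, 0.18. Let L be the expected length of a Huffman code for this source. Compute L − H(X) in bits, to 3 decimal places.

0.060 bits

Entropy H = −Σ p log₂ p ≈ 2.6501 bits.
Huffman merges: 3/100+11/100→7/50; 13/100+7/50→27/100; 7/50+4/25→3/10; 9/50+1/4→43/100; 27/100+3/10→57/100; 43/100+57/100→1. L = 271/100 ≈ 2.7100.
L − H = 2.7100 − 2.6501 = 0.060 bits.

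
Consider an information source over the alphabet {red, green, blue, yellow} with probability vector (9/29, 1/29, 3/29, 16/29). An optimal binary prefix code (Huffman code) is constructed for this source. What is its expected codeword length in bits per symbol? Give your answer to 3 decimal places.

Repeatedly combine the two least-probable nodes; the expected code length is the sum of the merged weights.
merge 1/29 + 3/29 → 4/29
merge 4/29 + 9/29 → 13/29
merge 13/29 + 16/29 → 1
L = 4/29 + 13/29 + 1 = 46/29 ≈ 1.586 bits/symbol.

1.586 bits/symbol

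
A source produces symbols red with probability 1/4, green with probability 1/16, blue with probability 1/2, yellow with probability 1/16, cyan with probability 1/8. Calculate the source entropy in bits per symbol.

1.875 bits

Each probability is a power of 1/2, so log₂(1/p) is an integer.
H = Σ p·log₂(1/p) = 1/4·2 + 1/16·4 + 1/2·1 + 1/16·4 + 1/8·3 = 1.875 bits.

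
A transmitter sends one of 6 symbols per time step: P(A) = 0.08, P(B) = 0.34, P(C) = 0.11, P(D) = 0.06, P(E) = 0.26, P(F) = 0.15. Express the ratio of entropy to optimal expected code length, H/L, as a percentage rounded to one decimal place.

97.5%

Entropy H = −Σ p log₂ p ≈ 2.3303 bits.
Huffman merges: 3/50+2/25→7/50; 11/100+7/50→1/4; 3/20+1/4→2/5; 13/50+17/50→3/5; 2/5+3/5→1. L = 239/100 ≈ 2.3900.
Efficiency = H/L = 2.3303/2.3900 = 97.5%.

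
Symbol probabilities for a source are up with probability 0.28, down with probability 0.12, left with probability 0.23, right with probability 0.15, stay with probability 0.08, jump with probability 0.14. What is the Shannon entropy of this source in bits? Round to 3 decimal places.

H = −Σ pᵢ log₂ pᵢ.
−0.28·log₂(0.28) = 0.5142
−0.12·log₂(0.12) = 0.3671
−0.23·log₂(0.23) = 0.4877
−0.15·log₂(0.15) = 0.4105
−0.08·log₂(0.08) = 0.2915
−0.14·log₂(0.14) = 0.3971
Sum ≈ 2.4681 → 2.468 bits.

2.468 bits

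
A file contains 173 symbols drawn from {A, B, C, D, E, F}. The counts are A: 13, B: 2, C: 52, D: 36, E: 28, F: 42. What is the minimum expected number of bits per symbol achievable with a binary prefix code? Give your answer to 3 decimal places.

Probabilities are the counts divided by 173.
Repeatedly combine the two least-probable nodes; the expected code length is the sum of the merged weights.
merge 2/173 + 13/173 → 15/173
merge 15/173 + 28/173 → 43/173
merge 36/173 + 42/173 → 78/173
merge 43/173 + 52/173 → 95/173
merge 78/173 + 95/173 → 1
L = 15/173 + 43/173 + 78/173 + 95/173 + 1 = 404/173 ≈ 2.335 bits/symbol.

2.335 bits/symbol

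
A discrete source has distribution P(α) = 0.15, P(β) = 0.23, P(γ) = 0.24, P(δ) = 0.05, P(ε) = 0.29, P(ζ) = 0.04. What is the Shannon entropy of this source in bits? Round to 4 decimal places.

H = −Σ pᵢ log₂ pᵢ.
−0.15·log₂(0.15) = 0.4105
−0.23·log₂(0.23) = 0.4877
−0.24·log₂(0.24) = 0.4941
−0.05·log₂(0.05) = 0.2161
−0.29·log₂(0.29) = 0.5179
−0.04·log₂(0.04) = 0.1858
Sum ≈ 2.3121 → 2.3121 bits.

2.3121 bits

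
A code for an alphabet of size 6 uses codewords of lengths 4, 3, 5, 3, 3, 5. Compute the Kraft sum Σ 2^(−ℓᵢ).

0.5

With common denominator 2^5 = 32: Σ 2^(−ℓᵢ) = 2/32 + 4/32 + 1/32 + 4/32 + 4/32 + 1/32 = 16/32 = 0.5.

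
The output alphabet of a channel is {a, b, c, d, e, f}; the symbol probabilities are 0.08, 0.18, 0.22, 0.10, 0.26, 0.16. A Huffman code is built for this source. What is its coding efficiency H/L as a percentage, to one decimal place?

98.3%

Entropy H = −Σ p log₂ p ≈ 2.4779 bits.
Huffman merges: 2/25+1/10→9/50; 4/25+9/50→17/50; 9/50+11/50→2/5; 13/50+17/50→3/5; 2/5+3/5→1. L = 63/25 ≈ 2.5200.
Efficiency = H/L = 2.4779/2.5200 = 98.3%.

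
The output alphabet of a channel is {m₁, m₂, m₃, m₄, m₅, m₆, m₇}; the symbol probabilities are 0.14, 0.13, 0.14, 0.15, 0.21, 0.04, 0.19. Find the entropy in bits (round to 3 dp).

2.701 bits

H = −Σ pᵢ log₂ pᵢ.
−0.14·log₂(0.14) = 0.3971
−0.13·log₂(0.13) = 0.3826
−0.14·log₂(0.14) = 0.3971
−0.15·log₂(0.15) = 0.4105
−0.21·log₂(0.21) = 0.4728
−0.04·log₂(0.04) = 0.1858
−0.19·log₂(0.19) = 0.4552
Sum ≈ 2.7012 → 2.701 bits.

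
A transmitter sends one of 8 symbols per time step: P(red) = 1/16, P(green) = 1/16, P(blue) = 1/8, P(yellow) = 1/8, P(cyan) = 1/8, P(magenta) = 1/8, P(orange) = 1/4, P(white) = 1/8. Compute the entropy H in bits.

Each probability is a power of 1/2, so log₂(1/p) is an integer.
H = Σ p·log₂(1/p) = 1/16·4 + 1/16·4 + 1/8·3 + 1/8·3 + 1/8·3 + 1/8·3 + 1/4·2 + 1/8·3 = 2.875 bits.

2.875 bits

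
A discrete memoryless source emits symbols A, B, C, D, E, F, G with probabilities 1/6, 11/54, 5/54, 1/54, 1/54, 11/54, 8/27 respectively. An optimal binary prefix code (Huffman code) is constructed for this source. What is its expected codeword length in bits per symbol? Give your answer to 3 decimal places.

2.463 bits/symbol

Repeatedly combine the two least-probable nodes; the expected code length is the sum of the merged weights.
merge 1/54 + 1/54 → 1/27
merge 1/27 + 5/54 → 7/54
merge 7/54 + 1/6 → 8/27
merge 11/54 + 11/54 → 11/27
merge 8/27 + 8/27 → 16/27
merge 11/27 + 16/27 → 1
L = 1/27 + 7/54 + 8/27 + 11/27 + 16/27 + 1 = 133/54 ≈ 2.463 bits/symbol.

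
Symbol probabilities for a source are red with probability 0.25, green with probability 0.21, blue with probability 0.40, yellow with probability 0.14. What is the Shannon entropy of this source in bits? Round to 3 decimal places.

1.899 bits

H = −Σ pᵢ log₂ pᵢ.
−0.25·log₂(0.25) = 0.5000
−0.21·log₂(0.21) = 0.4728
−0.40·log₂(0.40) = 0.5288
−0.14·log₂(0.14) = 0.3971
Sum ≈ 1.8987 → 1.899 bits.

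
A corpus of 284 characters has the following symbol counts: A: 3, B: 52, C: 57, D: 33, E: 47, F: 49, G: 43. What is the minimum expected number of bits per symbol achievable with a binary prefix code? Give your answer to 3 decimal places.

2.743 bits/symbol

Probabilities are the counts divided by 284.
Repeatedly combine the two least-probable nodes; the expected code length is the sum of the merged weights.
merge 3/284 + 33/284 → 9/71
merge 9/71 + 43/284 → 79/284
merge 47/284 + 49/284 → 24/71
merge 13/71 + 57/284 → 109/284
merge 79/284 + 24/71 → 175/284
merge 109/284 + 175/284 → 1
L = 9/71 + 79/284 + 24/71 + 109/284 + 175/284 + 1 = 779/284 ≈ 2.743 bits/symbol.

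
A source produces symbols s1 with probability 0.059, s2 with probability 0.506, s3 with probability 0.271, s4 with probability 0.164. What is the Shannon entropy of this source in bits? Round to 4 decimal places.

1.6764 bits

H = −Σ pᵢ log₂ pᵢ.
−0.059·log₂(0.059) = 0.2409
−0.506·log₂(0.506) = 0.4973
−0.271·log₂(0.271) = 0.5105
−0.164·log₂(0.164) = 0.4278
Sum ≈ 1.6764 → 1.6764 bits.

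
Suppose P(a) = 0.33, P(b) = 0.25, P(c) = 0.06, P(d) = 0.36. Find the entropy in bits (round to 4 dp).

1.8020 bits

H = −Σ pᵢ log₂ pᵢ.
−0.33·log₂(0.33) = 0.5278
−0.25·log₂(0.25) = 0.5000
−0.06·log₂(0.06) = 0.2435
−0.36·log₂(0.36) = 0.5306
Sum ≈ 1.8020 → 1.8020 bits.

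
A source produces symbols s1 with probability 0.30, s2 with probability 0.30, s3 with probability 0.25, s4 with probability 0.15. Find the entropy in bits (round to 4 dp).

H = −Σ pᵢ log₂ pᵢ.
−0.30·log₂(0.30) = 0.5211
−0.30·log₂(0.30) = 0.5211
−0.25·log₂(0.25) = 0.5000
−0.15·log₂(0.15) = 0.4105
Sum ≈ 1.9527 → 1.9527 bits.

1.9527 bits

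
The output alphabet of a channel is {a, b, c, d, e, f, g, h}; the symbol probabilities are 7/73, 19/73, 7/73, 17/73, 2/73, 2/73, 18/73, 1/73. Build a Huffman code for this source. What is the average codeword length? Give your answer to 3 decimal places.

Repeatedly combine the two least-probable nodes; the expected code length is the sum of the merged weights.
merge 1/73 + 2/73 → 3/73
merge 2/73 + 3/73 → 5/73
merge 5/73 + 7/73 → 12/73
merge 7/73 + 12/73 → 19/73
merge 17/73 + 18/73 → 35/73
merge 19/73 + 19/73 → 38/73
merge 35/73 + 38/73 → 1
L = 3/73 + 5/73 + 12/73 + 19/73 + 35/73 + 38/73 + 1 = 185/73 ≈ 2.534 bits/symbol.

2.534 bits/symbol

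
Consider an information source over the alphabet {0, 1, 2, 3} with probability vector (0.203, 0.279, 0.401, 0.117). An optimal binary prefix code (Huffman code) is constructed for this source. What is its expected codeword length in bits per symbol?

1.919 bits/symbol

Repeatedly combine the two least-probable nodes; the expected code length is the sum of the merged weights.
merge 117/1000 + 203/1000 → 8/25
merge 279/1000 + 8/25 → 599/1000
merge 401/1000 + 599/1000 → 1
L = 8/25 + 599/1000 + 1 = 1919/1000 = 1.919 bits/symbol.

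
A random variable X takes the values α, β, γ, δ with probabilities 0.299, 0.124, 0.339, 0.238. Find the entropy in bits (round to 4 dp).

1.9162 bits

H = −Σ pᵢ log₂ pᵢ.
−0.299·log₂(0.299) = 0.5208
−0.124·log₂(0.124) = 0.3734
−0.339·log₂(0.339) = 0.5291
−0.238·log₂(0.238) = 0.4929
Sum ≈ 1.9162 → 1.9162 bits.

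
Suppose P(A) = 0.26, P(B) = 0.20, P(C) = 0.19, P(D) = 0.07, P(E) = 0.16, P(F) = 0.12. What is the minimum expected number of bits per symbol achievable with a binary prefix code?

Repeatedly combine the two least-probable nodes; the expected code length is the sum of the merged weights.
merge 7/100 + 3/25 → 19/100
merge 4/25 + 19/100 → 7/20
merge 19/100 + 1/5 → 39/100
merge 13/50 + 7/20 → 61/100
merge 39/100 + 61/100 → 1
L = 19/100 + 7/20 + 39/100 + 61/100 + 1 = 127/50 = 2.54 bits/symbol.

2.54 bits/symbol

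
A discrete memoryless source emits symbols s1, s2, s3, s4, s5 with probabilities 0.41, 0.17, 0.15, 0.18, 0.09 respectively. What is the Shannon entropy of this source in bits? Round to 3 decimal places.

H = −Σ pᵢ log₂ pᵢ.
−0.41·log₂(0.41) = 0.5274
−0.17·log₂(0.17) = 0.4346
−0.15·log₂(0.15) = 0.4105
−0.18·log₂(0.18) = 0.4453
−0.09·log₂(0.09) = 0.3127
Sum ≈ 2.1305 → 2.130 bits.

2.130 bits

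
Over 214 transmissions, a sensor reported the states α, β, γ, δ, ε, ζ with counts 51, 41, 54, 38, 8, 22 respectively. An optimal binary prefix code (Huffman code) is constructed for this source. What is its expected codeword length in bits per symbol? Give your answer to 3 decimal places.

2.458 bits/symbol

Probabilities are the counts divided by 214.
Repeatedly combine the two least-probable nodes; the expected code length is the sum of the merged weights.
merge 4/107 + 11/107 → 15/107
merge 15/107 + 19/107 → 34/107
merge 41/214 + 51/214 → 46/107
merge 27/107 + 34/107 → 61/107
merge 46/107 + 61/107 → 1
L = 15/107 + 34/107 + 46/107 + 61/107 + 1 = 263/107 ≈ 2.458 bits/symbol.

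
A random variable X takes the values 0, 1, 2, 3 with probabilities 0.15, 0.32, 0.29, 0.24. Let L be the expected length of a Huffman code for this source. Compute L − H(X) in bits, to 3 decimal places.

Entropy H = −Σ p log₂ p ≈ 1.9486 bits.
Huffman merges: 3/20+6/25→39/100; 29/100+8/25→61/100; 39/100+61/100→1. L = 2 ≈ 2.0000.
L − H = 2.0000 − 1.9486 = 0.051 bits.

0.051 bits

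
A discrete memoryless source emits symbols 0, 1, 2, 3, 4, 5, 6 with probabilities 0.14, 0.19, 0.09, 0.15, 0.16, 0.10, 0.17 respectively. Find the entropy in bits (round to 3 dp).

H = −Σ pᵢ log₂ pᵢ.
−0.14·log₂(0.14) = 0.3971
−0.19·log₂(0.19) = 0.4552
−0.09·log₂(0.09) = 0.3127
−0.15·log₂(0.15) = 0.4105
−0.16·log₂(0.16) = 0.4230
−0.10·log₂(0.10) = 0.3322
−0.17·log₂(0.17) = 0.4346
Sum ≈ 2.7653 → 2.765 bits.

2.765 bits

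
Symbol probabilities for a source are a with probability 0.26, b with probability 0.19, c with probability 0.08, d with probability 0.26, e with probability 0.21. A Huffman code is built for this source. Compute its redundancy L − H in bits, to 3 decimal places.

0.040 bits

Entropy H = −Σ p log₂ p ≈ 2.2301 bits.
Huffman merges: 2/25+19/100→27/100; 21/100+13/50→47/100; 13/50+27/100→53/100; 47/100+53/100→1. L = 227/100 ≈ 2.2700.
L − H = 2.2700 − 2.2301 = 0.040 bits.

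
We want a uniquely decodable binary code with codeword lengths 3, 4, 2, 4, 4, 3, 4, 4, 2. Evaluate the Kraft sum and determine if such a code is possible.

1.0625; no

With common denominator 2^4 = 16: Σ 2^(−ℓᵢ) = 2/16 + 1/16 + 4/16 + 1/16 + 1/16 + 2/16 + 1/16 + 1/16 + 4/16 = 17/16 = 1.0625.
Kraft's inequality requires Σ ≤ 1; here Σ = 1.0625 > 1, so no such prefix code exists.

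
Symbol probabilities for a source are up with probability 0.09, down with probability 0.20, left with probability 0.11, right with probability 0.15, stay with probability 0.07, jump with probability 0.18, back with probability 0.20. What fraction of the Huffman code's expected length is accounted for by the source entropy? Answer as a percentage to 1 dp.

98.4%

Entropy H = −Σ p log₂ p ≈ 2.7161 bits.
Huffman merges: 7/100+9/100→4/25; 11/100+3/20→13/50; 4/25+9/50→17/50; 1/5+1/5→2/5; 13/50+17/50→3/5; 2/5+3/5→1. L = 69/25 ≈ 2.7600.
Efficiency = H/L = 2.7161/2.7600 = 98.4%.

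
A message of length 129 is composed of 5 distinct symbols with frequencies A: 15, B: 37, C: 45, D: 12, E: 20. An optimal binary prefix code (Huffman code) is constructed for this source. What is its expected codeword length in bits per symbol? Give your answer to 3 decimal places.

2.209 bits/symbol

Probabilities are the counts divided by 129.
Repeatedly combine the two least-probable nodes; the expected code length is the sum of the merged weights.
merge 4/43 + 5/43 → 9/43
merge 20/129 + 9/43 → 47/129
merge 37/129 + 15/43 → 82/129
merge 47/129 + 82/129 → 1
L = 9/43 + 47/129 + 82/129 + 1 = 95/43 ≈ 2.209 bits/symbol.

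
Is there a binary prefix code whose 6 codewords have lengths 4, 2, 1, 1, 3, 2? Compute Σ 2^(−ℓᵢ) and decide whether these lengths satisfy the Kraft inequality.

1.6875; no

With common denominator 2^4 = 16: Σ 2^(−ℓᵢ) = 1/16 + 4/16 + 8/16 + 8/16 + 2/16 + 4/16 = 27/16 = 1.6875.
Kraft's inequality requires Σ ≤ 1; here Σ = 1.6875 > 1, so no such prefix code exists.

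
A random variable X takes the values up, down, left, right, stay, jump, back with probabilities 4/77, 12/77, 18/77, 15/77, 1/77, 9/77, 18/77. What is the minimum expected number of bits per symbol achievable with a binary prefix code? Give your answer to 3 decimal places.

2.584 bits/symbol

Repeatedly combine the two least-probable nodes; the expected code length is the sum of the merged weights.
merge 1/77 + 4/77 → 5/77
merge 5/77 + 9/77 → 2/11
merge 12/77 + 2/11 → 26/77
merge 15/77 + 18/77 → 3/7
merge 18/77 + 26/77 → 4/7
merge 3/7 + 4/7 → 1
L = 5/77 + 2/11 + 26/77 + 3/7 + 4/7 + 1 = 199/77 ≈ 2.584 bits/symbol.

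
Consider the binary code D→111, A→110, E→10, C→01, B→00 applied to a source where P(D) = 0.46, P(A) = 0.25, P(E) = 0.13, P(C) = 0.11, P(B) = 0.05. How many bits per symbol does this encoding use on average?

2.71 bits/symbol

L̄ = Σ pᵢ·ℓᵢ = 0.46·3 + 0.25·3 + 0.13·2 + 0.11·2 + 0.05·2 = 2.71 bits/symbol.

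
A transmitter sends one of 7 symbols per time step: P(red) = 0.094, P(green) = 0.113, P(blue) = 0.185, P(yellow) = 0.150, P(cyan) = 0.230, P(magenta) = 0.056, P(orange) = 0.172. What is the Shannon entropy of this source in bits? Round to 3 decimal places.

2.694 bits

H = −Σ pᵢ log₂ pᵢ.
−0.094·log₂(0.094) = 0.3207
−0.113·log₂(0.113) = 0.3555
−0.185·log₂(0.185) = 0.4504
−0.150·log₂(0.150) = 0.4105
−0.230·log₂(0.230) = 0.4877
−0.056·log₂(0.056) = 0.2329
−0.172·log₂(0.172) = 0.4368
Sum ≈ 2.6944 → 2.694 bits.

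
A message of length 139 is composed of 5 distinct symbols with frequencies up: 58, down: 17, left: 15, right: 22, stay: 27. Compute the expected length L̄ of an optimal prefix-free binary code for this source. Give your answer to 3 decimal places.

2.165 bits/symbol

Probabilities are the counts divided by 139.
Repeatedly combine the two least-probable nodes; the expected code length is the sum of the merged weights.
merge 15/139 + 17/139 → 32/139
merge 22/139 + 27/139 → 49/139
merge 32/139 + 49/139 → 81/139
merge 58/139 + 81/139 → 1
L = 32/139 + 49/139 + 81/139 + 1 = 301/139 ≈ 2.165 bits/symbol.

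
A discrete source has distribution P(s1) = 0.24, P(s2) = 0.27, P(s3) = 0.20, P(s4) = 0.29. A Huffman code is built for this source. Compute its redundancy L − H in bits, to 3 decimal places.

0.014 bits

Entropy H = −Σ p log₂ p ≈ 1.9864 bits.
Huffman merges: 1/5+6/25→11/25; 27/100+29/100→14/25; 11/25+14/25→1. L = 2 ≈ 2.0000.
L − H = 2.0000 − 1.9864 = 0.014 bits.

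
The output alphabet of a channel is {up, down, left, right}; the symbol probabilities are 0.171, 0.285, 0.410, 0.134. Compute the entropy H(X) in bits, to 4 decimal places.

H = −Σ pᵢ log₂ pᵢ.
−0.171·log₂(0.171) = 0.4357
−0.285·log₂(0.285) = 0.5161
−0.410·log₂(0.410) = 0.5274
−0.134·log₂(0.134) = 0.3886
Sum ≈ 1.8678 → 1.8678 bits.

1.8678 bits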